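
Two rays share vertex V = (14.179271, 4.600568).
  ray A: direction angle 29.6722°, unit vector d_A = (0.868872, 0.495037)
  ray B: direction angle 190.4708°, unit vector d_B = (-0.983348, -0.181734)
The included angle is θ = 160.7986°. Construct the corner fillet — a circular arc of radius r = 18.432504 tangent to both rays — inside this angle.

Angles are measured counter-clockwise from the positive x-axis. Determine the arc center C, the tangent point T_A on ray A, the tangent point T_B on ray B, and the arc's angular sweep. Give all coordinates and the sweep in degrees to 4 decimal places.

center=(7.7635,22.1595) T_A=(16.8883,6.1440) T_B=(11.1133,4.0339) sweep=19.2014

bisector direction at 110.0715° = (-0.343193,0.939265)
center distance |VC| = r/sin(θ/2) = 18.432504/sin(80.3993°) = 18.694337
C = V + |VC|·bis = (7.7635,22.1595)
T_A = V + ((C−V)·d_A)·d_A = V + 3.1179·d_A = (16.8883,6.1440)
T_B = V + ((C−V)·d_B)·d_B = V + 3.1179·d_B = (11.1133,4.0339)
sweep = 180° − θ = 19.2014°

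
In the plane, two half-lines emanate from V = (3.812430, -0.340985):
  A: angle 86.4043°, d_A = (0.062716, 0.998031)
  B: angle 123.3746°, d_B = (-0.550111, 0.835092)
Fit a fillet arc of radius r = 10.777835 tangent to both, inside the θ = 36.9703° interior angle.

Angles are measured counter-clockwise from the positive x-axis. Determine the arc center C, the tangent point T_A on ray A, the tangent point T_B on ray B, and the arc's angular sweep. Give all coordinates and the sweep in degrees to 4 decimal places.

bisector direction at 104.8895° = (-0.256955,0.966423)
center distance |VC| = r/sin(θ/2) = 10.777835/sin(18.4852°) = 33.993168
C = V + |VC|·bis = (-4.9223,32.5108)
T_A = V + ((C−V)·d_A)·d_A = V + 32.2393·d_A = (5.8343,31.8349)
T_B = V + ((C−V)·d_B)·d_B = V + 32.2393·d_B = (-13.9228,26.5818)
sweep = 180° − θ = 143.0297°

center=(-4.9223,32.5108) T_A=(5.8343,31.8349) T_B=(-13.9228,26.5818) sweep=143.0297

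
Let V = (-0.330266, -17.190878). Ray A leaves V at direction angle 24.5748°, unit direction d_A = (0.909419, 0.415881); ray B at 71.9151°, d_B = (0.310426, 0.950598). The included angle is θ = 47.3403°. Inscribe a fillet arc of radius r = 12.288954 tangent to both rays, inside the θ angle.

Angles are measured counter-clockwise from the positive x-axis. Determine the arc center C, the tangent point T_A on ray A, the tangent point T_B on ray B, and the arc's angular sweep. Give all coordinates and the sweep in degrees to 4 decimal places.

center=(20.0543,5.6440) T_A=(25.1650,-5.5318) T_B=(8.3724,9.4588) sweep=132.6597

bisector direction at 48.2449° = (0.665947,0.745999)
center distance |VC| = r/sin(θ/2) = 12.288954/sin(23.6701°) = 30.609842
C = V + |VC|·bis = (20.0543,5.6440)
T_A = V + ((C−V)·d_A)·d_A = V + 28.0347·d_A = (25.1650,-5.5318)
T_B = V + ((C−V)·d_B)·d_B = V + 28.0347·d_B = (8.3724,9.4588)
sweep = 180° − θ = 132.6597°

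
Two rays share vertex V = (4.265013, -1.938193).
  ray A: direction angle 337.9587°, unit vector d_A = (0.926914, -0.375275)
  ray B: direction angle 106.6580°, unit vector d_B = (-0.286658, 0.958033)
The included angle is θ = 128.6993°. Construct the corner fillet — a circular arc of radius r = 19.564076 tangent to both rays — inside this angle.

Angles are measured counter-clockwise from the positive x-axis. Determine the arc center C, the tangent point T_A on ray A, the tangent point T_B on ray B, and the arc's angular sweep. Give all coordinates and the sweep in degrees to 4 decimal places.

center=(20.3150,12.6704) T_A=(12.9731,-5.4638) T_B=(1.5719,7.0622) sweep=51.3007

bisector direction at 42.3084° = (0.739533,0.673120)
center distance |VC| = r/sin(θ/2) = 19.564076/sin(64.3496°) = 21.702837
C = V + |VC|·bis = (20.3150,12.6704)
T_A = V + ((C−V)·d_A)·d_A = V + 9.3947·d_A = (12.9731,-5.4638)
T_B = V + ((C−V)·d_B)·d_B = V + 9.3947·d_B = (1.5719,7.0622)
sweep = 180° − θ = 51.3007°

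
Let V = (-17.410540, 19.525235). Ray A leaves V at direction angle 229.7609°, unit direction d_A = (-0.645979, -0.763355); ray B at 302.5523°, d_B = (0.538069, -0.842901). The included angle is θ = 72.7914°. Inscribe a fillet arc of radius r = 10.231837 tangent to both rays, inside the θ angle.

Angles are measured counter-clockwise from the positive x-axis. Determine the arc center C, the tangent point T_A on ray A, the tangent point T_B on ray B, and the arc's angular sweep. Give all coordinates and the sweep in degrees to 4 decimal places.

center=(-18.5664,2.3201) T_A=(-26.3769,8.9296) T_B=(-9.9420,7.8255) sweep=107.2086

bisector direction at 266.1566° = (-0.067030,-0.997751)
center distance |VC| = r/sin(θ/2) = 10.231837/sin(36.3957°) = 17.243938
C = V + |VC|·bis = (-18.5664,2.3201)
T_A = V + ((C−V)·d_A)·d_A = V + 13.8803·d_A = (-26.3769,8.9296)
T_B = V + ((C−V)·d_B)·d_B = V + 13.8803·d_B = (-9.9420,7.8255)
sweep = 180° − θ = 107.2086°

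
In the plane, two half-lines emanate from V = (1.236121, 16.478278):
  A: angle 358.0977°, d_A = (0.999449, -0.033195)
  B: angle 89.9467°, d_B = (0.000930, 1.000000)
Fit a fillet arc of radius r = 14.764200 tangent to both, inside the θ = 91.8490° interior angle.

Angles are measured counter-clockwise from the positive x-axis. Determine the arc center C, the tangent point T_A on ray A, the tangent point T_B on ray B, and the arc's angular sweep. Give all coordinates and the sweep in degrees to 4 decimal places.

bisector direction at 44.0222° = (0.719071,0.694937)
center distance |VC| = r/sin(θ/2) = 14.764200/sin(45.9245°) = 20.550822
C = V + |VC|·bis = (16.0136,30.7598)
T_A = V + ((C−V)·d_A)·d_A = V + 14.2953·d_A = (15.5235,16.0037)
T_B = V + ((C−V)·d_B)·d_B = V + 14.2953·d_B = (1.2494,30.7735)
sweep = 180° − θ = 88.1510°

center=(16.0136,30.7598) T_A=(15.5235,16.0037) T_B=(1.2494,30.7735) sweep=88.1510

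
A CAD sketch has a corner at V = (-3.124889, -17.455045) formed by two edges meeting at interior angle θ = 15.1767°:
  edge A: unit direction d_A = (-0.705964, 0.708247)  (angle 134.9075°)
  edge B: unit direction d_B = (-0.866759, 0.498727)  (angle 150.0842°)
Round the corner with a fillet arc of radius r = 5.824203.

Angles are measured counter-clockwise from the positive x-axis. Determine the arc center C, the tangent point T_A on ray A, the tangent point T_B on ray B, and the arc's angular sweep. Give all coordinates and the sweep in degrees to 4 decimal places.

bisector direction at 142.4958° = (-0.793309,0.608819)
center distance |VC| = r/sin(θ/2) = 5.824203/sin(7.5884°) = 44.104426
C = V + |VC|·bis = (-38.1133,9.3966)
T_A = V + ((C−V)·d_A)·d_A = V + 43.7182·d_A = (-33.9884,13.5082)
T_B = V + ((C−V)·d_B)·d_B = V + 43.7182·d_B = (-41.0180,4.3484)
sweep = 180° − θ = 164.8233°

center=(-38.1133,9.3966) T_A=(-33.9884,13.5082) T_B=(-41.0180,4.3484) sweep=164.8233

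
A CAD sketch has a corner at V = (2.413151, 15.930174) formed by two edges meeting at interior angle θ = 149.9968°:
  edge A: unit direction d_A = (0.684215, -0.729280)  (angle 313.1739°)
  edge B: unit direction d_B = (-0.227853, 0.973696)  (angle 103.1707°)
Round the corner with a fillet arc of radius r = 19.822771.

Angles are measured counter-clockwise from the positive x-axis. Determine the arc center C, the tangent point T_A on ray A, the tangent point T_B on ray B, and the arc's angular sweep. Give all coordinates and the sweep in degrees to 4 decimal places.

bisector direction at 28.1723° = (0.881532,0.472125)
center distance |VC| = r/sin(θ/2) = 19.822771/sin(74.9984°) = 20.522196
C = V + |VC|·bis = (20.5041,25.6192)
T_A = V + ((C−V)·d_A)·d_A = V + 5.3121·d_A = (6.0478,12.0562)
T_B = V + ((C−V)·d_B)·d_B = V + 5.3121·d_B = (1.2028,21.1025)
sweep = 180° − θ = 30.0032°

center=(20.5041,25.6192) T_A=(6.0478,12.0562) T_B=(1.2028,21.1025) sweep=30.0032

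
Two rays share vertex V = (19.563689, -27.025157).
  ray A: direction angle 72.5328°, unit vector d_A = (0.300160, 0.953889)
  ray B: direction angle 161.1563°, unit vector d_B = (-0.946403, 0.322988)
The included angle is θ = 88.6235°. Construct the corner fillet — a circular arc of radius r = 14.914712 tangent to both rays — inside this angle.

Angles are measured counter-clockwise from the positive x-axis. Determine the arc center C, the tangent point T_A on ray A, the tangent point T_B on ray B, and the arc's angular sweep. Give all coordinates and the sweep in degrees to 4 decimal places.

bisector direction at 116.8445° = (-0.451571,0.892235)
center distance |VC| = r/sin(θ/2) = 14.914712/sin(44.3118°) = 21.350590
C = V + |VC|·bis = (9.9224,-7.9754)
T_A = V + ((C−V)·d_A)·d_A = V + 15.2774·d_A = (24.1494,-12.4522)
T_B = V + ((C−V)·d_B)·d_B = V + 15.2774·d_B = (5.1051,-22.0907)
sweep = 180° − θ = 91.3765°

center=(9.9224,-7.9754) T_A=(24.1494,-12.4522) T_B=(5.1051,-22.0907) sweep=91.3765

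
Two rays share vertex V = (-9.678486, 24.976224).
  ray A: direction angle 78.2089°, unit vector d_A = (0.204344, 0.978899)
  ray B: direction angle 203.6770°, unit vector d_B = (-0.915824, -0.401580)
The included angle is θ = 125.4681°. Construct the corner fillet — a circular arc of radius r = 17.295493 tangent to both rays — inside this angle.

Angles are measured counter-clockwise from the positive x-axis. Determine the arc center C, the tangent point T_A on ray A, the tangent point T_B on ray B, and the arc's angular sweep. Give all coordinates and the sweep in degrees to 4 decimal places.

bisector direction at 140.9429° = (-0.776519,0.630094)
center distance |VC| = r/sin(θ/2) = 17.295493/sin(62.7341°) = 19.457413
C = V + |VC|·bis = (-24.7875,37.2362)
T_A = V + ((C−V)·d_A)·d_A = V + 8.9139·d_A = (-7.8570,33.7020)
T_B = V + ((C−V)·d_B)·d_B = V + 8.9139·d_B = (-17.8420,21.3966)
sweep = 180° − θ = 54.5319°

center=(-24.7875,37.2362) T_A=(-7.8570,33.7020) T_B=(-17.8420,21.3966) sweep=54.5319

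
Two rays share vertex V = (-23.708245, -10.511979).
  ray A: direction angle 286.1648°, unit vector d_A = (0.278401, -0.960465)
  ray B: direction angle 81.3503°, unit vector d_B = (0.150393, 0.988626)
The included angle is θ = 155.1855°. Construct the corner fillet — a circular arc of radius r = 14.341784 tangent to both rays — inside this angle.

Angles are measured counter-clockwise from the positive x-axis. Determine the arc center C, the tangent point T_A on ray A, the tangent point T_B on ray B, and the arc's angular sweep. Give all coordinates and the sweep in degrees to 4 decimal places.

bisector direction at 3.7575° = (0.997850,0.065535)
center distance |VC| = r/sin(θ/2) = 14.341784/sin(77.5927°) = 14.684745
C = V + |VC|·bis = (-9.0551,-9.5496)
T_A = V + ((C−V)·d_A)·d_A = V + 3.1551·d_A = (-22.8298,-13.5424)
T_B = V + ((C−V)·d_B)·d_B = V + 3.1551·d_B = (-23.2337,-7.3927)
sweep = 180° − θ = 24.8145°

center=(-9.0551,-9.5496) T_A=(-22.8298,-13.5424) T_B=(-23.2337,-7.3927) sweep=24.8145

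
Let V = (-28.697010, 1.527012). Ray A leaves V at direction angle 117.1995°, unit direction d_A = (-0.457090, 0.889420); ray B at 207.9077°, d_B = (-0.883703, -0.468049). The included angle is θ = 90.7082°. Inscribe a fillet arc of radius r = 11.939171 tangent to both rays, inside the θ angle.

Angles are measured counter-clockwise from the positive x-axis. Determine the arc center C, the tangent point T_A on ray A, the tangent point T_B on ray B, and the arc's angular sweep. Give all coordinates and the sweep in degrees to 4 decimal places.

center=(-44.7062,6.5582) T_A=(-34.0872,12.0155) T_B=(-39.1181,-3.9925) sweep=89.2918

bisector direction at 162.5536° = (-0.953998,0.299813)
center distance |VC| = r/sin(θ/2) = 11.939171/sin(45.3541°) = 16.781148
C = V + |VC|·bis = (-44.7062,6.5582)
T_A = V + ((C−V)·d_A)·d_A = V + 11.7925·d_A = (-34.0872,12.0155)
T_B = V + ((C−V)·d_B)·d_B = V + 11.7925·d_B = (-39.1181,-3.9925)
sweep = 180° − θ = 89.2918°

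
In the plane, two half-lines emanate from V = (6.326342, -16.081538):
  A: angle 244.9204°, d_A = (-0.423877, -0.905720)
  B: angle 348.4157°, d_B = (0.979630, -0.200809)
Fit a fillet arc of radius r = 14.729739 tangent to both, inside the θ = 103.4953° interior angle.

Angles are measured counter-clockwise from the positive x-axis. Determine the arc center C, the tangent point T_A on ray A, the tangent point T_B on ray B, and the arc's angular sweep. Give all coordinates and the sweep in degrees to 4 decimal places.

center=(14.7449,-32.8432) T_A=(1.4039,-26.5996) T_B=(17.7028,-18.4135) sweep=76.5047

bisector direction at 296.6680° = (0.448821,-0.893622)
center distance |VC| = r/sin(θ/2) = 14.729739/sin(51.7477°) = 18.757033
C = V + |VC|·bis = (14.7449,-32.8432)
T_A = V + ((C−V)·d_A)·d_A = V + 11.6130·d_A = (1.4039,-26.5996)
T_B = V + ((C−V)·d_B)·d_B = V + 11.6130·d_B = (17.7028,-18.4135)
sweep = 180° − θ = 76.5047°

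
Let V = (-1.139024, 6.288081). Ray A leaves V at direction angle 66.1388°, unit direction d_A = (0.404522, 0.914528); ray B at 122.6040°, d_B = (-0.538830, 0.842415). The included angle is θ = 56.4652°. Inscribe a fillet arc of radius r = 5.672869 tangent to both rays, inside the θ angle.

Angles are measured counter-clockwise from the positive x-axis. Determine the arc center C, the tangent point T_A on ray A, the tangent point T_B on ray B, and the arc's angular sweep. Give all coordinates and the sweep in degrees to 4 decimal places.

bisector direction at 94.3714° = (-0.076221,0.997091)
center distance |VC| = r/sin(θ/2) = 5.672869/sin(28.2326°) = 11.992059
C = V + |VC|·bis = (-2.0531,18.2453)
T_A = V + ((C−V)·d_A)·d_A = V + 10.5654·d_A = (3.1349,15.9505)
T_B = V + ((C−V)·d_B)·d_B = V + 10.5654·d_B = (-6.8320,15.1885)
sweep = 180° − θ = 123.5348°

center=(-2.0531,18.2453) T_A=(3.1349,15.9505) T_B=(-6.8320,15.1885) sweep=123.5348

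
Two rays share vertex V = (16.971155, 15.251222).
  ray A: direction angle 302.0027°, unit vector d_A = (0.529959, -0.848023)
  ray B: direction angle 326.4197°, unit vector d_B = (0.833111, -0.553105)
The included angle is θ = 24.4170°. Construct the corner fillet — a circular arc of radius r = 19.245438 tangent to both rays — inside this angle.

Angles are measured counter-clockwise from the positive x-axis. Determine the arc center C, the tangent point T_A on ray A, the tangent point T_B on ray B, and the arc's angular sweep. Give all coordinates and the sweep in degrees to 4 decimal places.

center=(80.4315,-49.9810) T_A=(64.1109,-60.1803) T_B=(91.0762,-33.9474) sweep=155.5830

bisector direction at 314.2112° = (0.697305,-0.716774)
center distance |VC| = r/sin(θ/2) = 19.245438/sin(12.2085°) = 91.007975
C = V + |VC|·bis = (80.4315,-49.9810)
T_A = V + ((C−V)·d_A)·d_A = V + 88.9498·d_A = (64.1109,-60.1803)
T_B = V + ((C−V)·d_B)·d_B = V + 88.9498·d_B = (91.0762,-33.9474)
sweep = 180° − θ = 155.5830°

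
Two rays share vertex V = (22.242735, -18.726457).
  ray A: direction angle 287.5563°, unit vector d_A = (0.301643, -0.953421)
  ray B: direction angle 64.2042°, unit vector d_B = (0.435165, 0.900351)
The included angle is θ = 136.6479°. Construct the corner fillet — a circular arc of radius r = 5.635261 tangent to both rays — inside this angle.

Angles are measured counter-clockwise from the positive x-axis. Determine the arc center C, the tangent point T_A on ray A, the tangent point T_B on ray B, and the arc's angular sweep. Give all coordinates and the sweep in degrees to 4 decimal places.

bisector direction at 355.8802° = (0.997416,-0.071841)
center distance |VC| = r/sin(θ/2) = 5.635261/sin(68.3239°) = 6.064069
C = V + |VC|·bis = (28.2911,-19.1621)
T_A = V + ((C−V)·d_A)·d_A = V + 2.2398·d_A = (22.9184,-20.8619)
T_B = V + ((C−V)·d_B)·d_B = V + 2.2398·d_B = (23.2174,-16.7098)
sweep = 180° − θ = 43.3521°

center=(28.2911,-19.1621) T_A=(22.9184,-20.8619) T_B=(23.2174,-16.7098) sweep=43.3521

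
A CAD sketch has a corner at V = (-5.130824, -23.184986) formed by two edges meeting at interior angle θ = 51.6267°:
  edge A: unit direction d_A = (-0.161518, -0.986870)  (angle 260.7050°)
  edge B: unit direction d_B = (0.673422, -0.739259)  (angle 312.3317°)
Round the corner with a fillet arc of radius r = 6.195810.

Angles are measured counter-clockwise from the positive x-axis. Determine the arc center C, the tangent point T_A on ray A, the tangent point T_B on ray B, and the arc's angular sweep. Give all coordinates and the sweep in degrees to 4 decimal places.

bisector direction at 286.5183° = (0.284322,-0.958729)
center distance |VC| = r/sin(θ/2) = 6.195810/sin(25.8133°) = 14.228821
C = V + |VC|·bis = (-1.0853,-36.8266)
T_A = V + ((C−V)·d_A)·d_A = V + 12.8090·d_A = (-7.1997,-35.8258)
T_B = V + ((C−V)·d_B)·d_B = V + 12.8090·d_B = (3.4951,-32.6542)
sweep = 180° − θ = 128.3733°

center=(-1.0853,-36.8266) T_A=(-7.1997,-35.8258) T_B=(3.4951,-32.6542) sweep=128.3733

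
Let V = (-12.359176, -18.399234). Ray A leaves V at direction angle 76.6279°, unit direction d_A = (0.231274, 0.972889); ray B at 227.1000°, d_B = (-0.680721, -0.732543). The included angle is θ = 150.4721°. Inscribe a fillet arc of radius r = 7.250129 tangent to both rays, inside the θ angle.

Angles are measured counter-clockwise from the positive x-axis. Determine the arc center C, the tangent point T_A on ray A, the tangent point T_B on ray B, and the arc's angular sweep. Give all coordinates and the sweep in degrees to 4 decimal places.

bisector direction at 151.8640° = (-0.881830,0.471567)
center distance |VC| = r/sin(θ/2) = 7.250129/sin(75.2361°) = 7.497673
C = V + |VC|·bis = (-18.9709,-14.8636)
T_A = V + ((C−V)·d_A)·d_A = V + 1.9107·d_A = (-11.9173,-16.5403)
T_B = V + ((C−V)·d_B)·d_B = V + 1.9107·d_B = (-13.6598,-19.7989)
sweep = 180° − θ = 29.5279°

center=(-18.9709,-14.8636) T_A=(-11.9173,-16.5403) T_B=(-13.6598,-19.7989) sweep=29.5279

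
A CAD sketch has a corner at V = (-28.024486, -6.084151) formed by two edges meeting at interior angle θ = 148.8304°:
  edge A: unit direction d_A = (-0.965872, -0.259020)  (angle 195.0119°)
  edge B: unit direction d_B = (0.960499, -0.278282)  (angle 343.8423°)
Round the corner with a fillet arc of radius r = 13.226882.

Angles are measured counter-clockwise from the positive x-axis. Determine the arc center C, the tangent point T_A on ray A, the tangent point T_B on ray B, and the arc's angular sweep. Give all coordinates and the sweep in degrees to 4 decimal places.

center=(-28.1618,-19.8152) T_A=(-31.5878,-7.0397) T_B=(-24.4810,-7.1108) sweep=31.1696

bisector direction at 269.4271° = (-0.009999,-0.999950)
center distance |VC| = r/sin(θ/2) = 13.226882/sin(74.4152°) = 13.731745
C = V + |VC|·bis = (-28.1618,-19.8152)
T_A = V + ((C−V)·d_A)·d_A = V + 3.6892·d_A = (-31.5878,-7.0397)
T_B = V + ((C−V)·d_B)·d_B = V + 3.6892·d_B = (-24.4810,-7.1108)
sweep = 180° − θ = 31.1696°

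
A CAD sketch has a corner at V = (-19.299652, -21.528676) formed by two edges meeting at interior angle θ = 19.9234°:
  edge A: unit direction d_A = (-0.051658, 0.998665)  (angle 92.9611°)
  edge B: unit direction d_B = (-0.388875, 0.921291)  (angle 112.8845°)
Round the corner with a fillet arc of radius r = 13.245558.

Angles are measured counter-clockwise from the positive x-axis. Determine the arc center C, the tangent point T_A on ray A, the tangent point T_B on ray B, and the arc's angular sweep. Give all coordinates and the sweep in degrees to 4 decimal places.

bisector direction at 102.9228° = (-0.223638,0.974672)
center distance |VC| = r/sin(θ/2) = 13.245558/sin(9.9617°) = 76.568419
C = V + |VC|·bis = (-36.4233,53.1004)
T_A = V + ((C−V)·d_A)·d_A = V + 75.4140·d_A = (-23.1954,53.7847)
T_B = V + ((C−V)·d_B)·d_B = V + 75.4140·d_B = (-48.6263,47.9496)
sweep = 180° − θ = 160.0766°

center=(-36.4233,53.1004) T_A=(-23.1954,53.7847) T_B=(-48.6263,47.9496) sweep=160.0766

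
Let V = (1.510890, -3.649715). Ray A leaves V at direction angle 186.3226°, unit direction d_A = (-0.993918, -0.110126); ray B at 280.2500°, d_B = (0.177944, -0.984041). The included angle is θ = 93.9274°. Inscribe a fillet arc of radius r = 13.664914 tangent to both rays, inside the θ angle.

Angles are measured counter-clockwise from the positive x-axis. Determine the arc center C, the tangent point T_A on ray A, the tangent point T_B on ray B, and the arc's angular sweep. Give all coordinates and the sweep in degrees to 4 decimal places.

bisector direction at 233.2863° = (-0.597817,-0.801633)
center distance |VC| = r/sin(θ/2) = 13.664914/sin(46.9637°) = 18.695461
C = V + |VC|·bis = (-9.6656,-18.6366)
T_A = V + ((C−V)·d_A)·d_A = V + 12.7589·d_A = (-11.1704,-5.0548)
T_B = V + ((C−V)·d_B)·d_B = V + 12.7589·d_B = (3.7813,-16.2050)
sweep = 180° − θ = 86.0726°

center=(-9.6656,-18.6366) T_A=(-11.1704,-5.0548) T_B=(3.7813,-16.2050) sweep=86.0726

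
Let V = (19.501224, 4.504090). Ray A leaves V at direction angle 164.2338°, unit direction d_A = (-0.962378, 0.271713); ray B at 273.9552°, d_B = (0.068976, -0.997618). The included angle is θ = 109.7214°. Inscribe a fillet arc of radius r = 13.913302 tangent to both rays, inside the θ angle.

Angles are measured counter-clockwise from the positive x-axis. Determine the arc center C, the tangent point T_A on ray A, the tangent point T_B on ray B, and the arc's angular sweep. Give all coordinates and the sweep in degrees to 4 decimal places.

bisector direction at 219.0945° = (-0.776107,-0.630601)
center distance |VC| = r/sin(θ/2) = 13.913302/sin(54.8607°) = 17.014020
C = V + |VC|·bis = (6.2965,-6.2250)
T_A = V + ((C−V)·d_A)·d_A = V + 9.7927·d_A = (10.0769,7.1649)
T_B = V + ((C−V)·d_B)·d_B = V + 9.7927·d_B = (20.1767,-5.2653)
sweep = 180° − θ = 70.2786°

center=(6.2965,-6.2250) T_A=(10.0769,7.1649) T_B=(20.1767,-5.2653) sweep=70.2786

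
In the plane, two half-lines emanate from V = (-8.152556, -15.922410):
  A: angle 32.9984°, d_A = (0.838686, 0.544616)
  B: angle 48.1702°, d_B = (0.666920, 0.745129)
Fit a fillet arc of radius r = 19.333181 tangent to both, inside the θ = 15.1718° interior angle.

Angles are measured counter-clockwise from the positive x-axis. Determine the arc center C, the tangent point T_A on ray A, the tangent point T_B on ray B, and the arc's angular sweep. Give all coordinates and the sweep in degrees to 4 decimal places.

center=(103.0686,79.3528) T_A=(113.5977,63.1383) T_B=(88.6629,92.2465) sweep=164.8282

bisector direction at 40.5843° = (0.759450,0.650566)
center distance |VC| = r/sin(θ/2) = 19.333181/sin(7.5859°) = 146.449672
C = V + |VC|·bis = (103.0686,79.3528)
T_A = V + ((C−V)·d_A)·d_A = V + 145.1680·d_A = (113.5977,63.1383)
T_B = V + ((C−V)·d_B)·d_B = V + 145.1680·d_B = (88.6629,92.2465)
sweep = 180° − θ = 164.8282°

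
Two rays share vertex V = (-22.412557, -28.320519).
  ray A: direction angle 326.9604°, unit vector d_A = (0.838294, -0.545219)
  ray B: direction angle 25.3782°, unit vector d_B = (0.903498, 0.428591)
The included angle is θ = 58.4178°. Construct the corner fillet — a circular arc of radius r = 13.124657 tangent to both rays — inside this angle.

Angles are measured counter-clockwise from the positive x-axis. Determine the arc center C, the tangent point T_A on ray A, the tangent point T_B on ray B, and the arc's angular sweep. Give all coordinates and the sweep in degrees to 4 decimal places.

center=(4.4224,-30.1173) T_A=(-2.7334,-41.1197) T_B=(-1.2027,-18.2592) sweep=121.5822

bisector direction at 356.1693° = (0.997766,-0.066809)
center distance |VC| = r/sin(θ/2) = 13.124657/sin(29.2089°) = 26.895051
C = V + |VC|·bis = (4.4224,-30.1173)
T_A = V + ((C−V)·d_A)·d_A = V + 23.4752·d_A = (-2.7334,-41.1197)
T_B = V + ((C−V)·d_B)·d_B = V + 23.4752·d_B = (-1.2027,-18.2592)
sweep = 180° − θ = 121.5822°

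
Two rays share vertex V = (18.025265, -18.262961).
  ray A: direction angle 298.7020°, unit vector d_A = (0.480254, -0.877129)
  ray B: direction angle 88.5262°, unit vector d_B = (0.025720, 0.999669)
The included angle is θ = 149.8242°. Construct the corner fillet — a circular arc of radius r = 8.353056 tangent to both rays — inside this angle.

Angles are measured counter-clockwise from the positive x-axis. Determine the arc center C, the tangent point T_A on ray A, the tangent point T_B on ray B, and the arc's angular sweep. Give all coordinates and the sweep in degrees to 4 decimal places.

center=(26.4335,-16.2266) T_A=(19.1068,-20.2382) T_B=(18.0832,-16.0118) sweep=30.1758

bisector direction at 13.6141° = (0.971903,0.235381)
center distance |VC| = r/sin(θ/2) = 8.353056/sin(74.9121°) = 8.651286
C = V + |VC|·bis = (26.4335,-16.2266)
T_A = V + ((C−V)·d_A)·d_A = V + 2.2519·d_A = (19.1068,-20.2382)
T_B = V + ((C−V)·d_B)·d_B = V + 2.2519·d_B = (18.0832,-16.0118)
sweep = 180° − θ = 30.1758°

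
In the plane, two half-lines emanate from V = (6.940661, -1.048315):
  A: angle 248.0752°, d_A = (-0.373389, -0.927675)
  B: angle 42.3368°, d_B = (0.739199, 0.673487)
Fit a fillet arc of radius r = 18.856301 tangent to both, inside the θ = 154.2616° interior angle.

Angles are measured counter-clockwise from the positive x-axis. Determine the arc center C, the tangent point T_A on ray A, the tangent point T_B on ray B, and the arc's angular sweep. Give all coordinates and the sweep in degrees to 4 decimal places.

bisector direction at 325.2060° = (0.821209,-0.570628)
center distance |VC| = r/sin(θ/2) = 18.856301/sin(77.1308°) = 19.342155
C = V + |VC|·bis = (22.8246,-12.0855)
T_A = V + ((C−V)·d_A)·d_A = V + 4.3080·d_A = (5.3321,-5.0447)
T_B = V + ((C−V)·d_B)·d_B = V + 4.3080·d_B = (10.1251,1.8531)
sweep = 180° − θ = 25.7384°

center=(22.8246,-12.0855) T_A=(5.3321,-5.0447) T_B=(10.1251,1.8531) sweep=25.7384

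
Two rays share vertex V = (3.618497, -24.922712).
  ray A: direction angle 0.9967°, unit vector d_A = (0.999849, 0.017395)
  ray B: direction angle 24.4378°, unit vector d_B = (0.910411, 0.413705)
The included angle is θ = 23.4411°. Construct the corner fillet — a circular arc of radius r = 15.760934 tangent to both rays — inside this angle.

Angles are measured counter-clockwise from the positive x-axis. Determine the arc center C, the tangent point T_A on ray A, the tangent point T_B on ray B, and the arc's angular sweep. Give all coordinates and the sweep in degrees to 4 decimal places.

center=(79.3023,-7.8427) T_A=(79.5764,-23.6012) T_B=(72.7819,6.5062) sweep=156.5589

bisector direction at 12.7172° = (0.975468,0.220140)
center distance |VC| = r/sin(θ/2) = 15.760934/sin(11.7205°) = 77.587136
C = V + |VC|·bis = (79.3023,-7.8427)
T_A = V + ((C−V)·d_A)·d_A = V + 75.9694·d_A = (79.5764,-23.6012)
T_B = V + ((C−V)·d_B)·d_B = V + 75.9694·d_B = (72.7819,6.5062)
sweep = 180° − θ = 156.5589°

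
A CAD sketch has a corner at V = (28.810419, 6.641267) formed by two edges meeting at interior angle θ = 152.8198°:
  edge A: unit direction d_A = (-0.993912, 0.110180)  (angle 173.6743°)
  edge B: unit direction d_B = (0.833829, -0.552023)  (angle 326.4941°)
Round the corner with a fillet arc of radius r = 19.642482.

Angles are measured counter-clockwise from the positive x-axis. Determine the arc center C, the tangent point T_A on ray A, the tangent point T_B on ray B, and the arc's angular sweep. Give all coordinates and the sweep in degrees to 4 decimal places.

bisector direction at 250.0842° = (-0.340639,-0.940194)
center distance |VC| = r/sin(θ/2) = 19.642482/sin(76.4099°) = 20.208281
C = V + |VC|·bis = (21.9267,-12.3584)
T_A = V + ((C−V)·d_A)·d_A = V + 4.7484·d_A = (24.0909,7.1644)
T_B = V + ((C−V)·d_B)·d_B = V + 4.7484·d_B = (32.7698,4.0200)
sweep = 180° − θ = 27.1802°

center=(21.9267,-12.3584) T_A=(24.0909,7.1644) T_B=(32.7698,4.0200) sweep=27.1802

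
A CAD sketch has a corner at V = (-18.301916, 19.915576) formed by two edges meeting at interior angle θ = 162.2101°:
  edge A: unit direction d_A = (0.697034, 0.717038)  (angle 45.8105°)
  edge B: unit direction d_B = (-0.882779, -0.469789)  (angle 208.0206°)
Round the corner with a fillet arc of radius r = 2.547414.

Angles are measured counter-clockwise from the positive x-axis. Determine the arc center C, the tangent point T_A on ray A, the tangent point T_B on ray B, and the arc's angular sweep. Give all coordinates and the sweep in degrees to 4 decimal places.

center=(-19.8506,21.9771) T_A=(-18.0240,20.2014) T_B=(-18.6539,19.7283) sweep=17.7899

bisector direction at 126.9156° = (-0.600637,0.799522)
center distance |VC| = r/sin(θ/2) = 2.547414/sin(81.1051°) = 2.578423
C = V + |VC|·bis = (-19.8506,21.9771)
T_A = V + ((C−V)·d_A)·d_A = V + 0.3987·d_A = (-18.0240,20.2014)
T_B = V + ((C−V)·d_B)·d_B = V + 0.3987·d_B = (-18.6539,19.7283)
sweep = 180° − θ = 17.7899°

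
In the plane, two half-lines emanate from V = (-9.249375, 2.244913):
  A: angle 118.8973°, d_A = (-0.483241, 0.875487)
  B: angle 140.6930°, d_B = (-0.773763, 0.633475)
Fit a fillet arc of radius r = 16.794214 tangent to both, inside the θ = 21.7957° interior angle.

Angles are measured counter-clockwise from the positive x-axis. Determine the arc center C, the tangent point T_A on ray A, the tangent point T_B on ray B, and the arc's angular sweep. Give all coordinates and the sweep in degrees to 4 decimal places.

center=(-66.1050,70.4969) T_A=(-51.4019,78.6126) T_B=(-76.7437,57.5022) sweep=158.2043

bisector direction at 129.7952° = (-0.640045,0.768338)
center distance |VC| = r/sin(θ/2) = 16.794214/sin(10.8979°) = 88.830735
C = V + |VC|·bis = (-66.1050,70.4969)
T_A = V + ((C−V)·d_A)·d_A = V + 87.2287·d_A = (-51.4019,78.6126)
T_B = V + ((C−V)·d_B)·d_B = V + 87.2287·d_B = (-76.7437,57.5022)
sweep = 180° − θ = 158.2043°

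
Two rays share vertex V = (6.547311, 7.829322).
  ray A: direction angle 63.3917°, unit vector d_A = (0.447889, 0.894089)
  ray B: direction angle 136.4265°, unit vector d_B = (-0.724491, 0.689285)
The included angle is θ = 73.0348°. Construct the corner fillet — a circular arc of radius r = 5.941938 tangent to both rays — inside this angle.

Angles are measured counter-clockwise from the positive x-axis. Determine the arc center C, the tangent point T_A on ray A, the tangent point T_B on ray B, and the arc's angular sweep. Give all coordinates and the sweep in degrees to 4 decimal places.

bisector direction at 99.9091° = (-0.172086,0.985082)
center distance |VC| = r/sin(θ/2) = 5.941938/sin(36.5174°) = 9.985328
C = V + |VC|·bis = (4.8290,17.6657)
T_A = V + ((C−V)·d_A)·d_A = V + 8.0250·d_A = (10.1416,15.0044)
T_B = V + ((C−V)·d_B)·d_B = V + 8.0250·d_B = (0.7333,13.3608)
sweep = 180° − θ = 106.9652°

center=(4.8290,17.6657) T_A=(10.1416,15.0044) T_B=(0.7333,13.3608) sweep=106.9652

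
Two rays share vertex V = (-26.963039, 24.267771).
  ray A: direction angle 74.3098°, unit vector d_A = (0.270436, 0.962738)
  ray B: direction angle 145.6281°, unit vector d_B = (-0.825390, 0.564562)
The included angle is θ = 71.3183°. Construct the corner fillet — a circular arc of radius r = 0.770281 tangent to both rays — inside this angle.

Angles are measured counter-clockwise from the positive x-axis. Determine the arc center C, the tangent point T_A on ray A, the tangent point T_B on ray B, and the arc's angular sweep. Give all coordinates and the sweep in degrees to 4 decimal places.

center=(-27.4143,25.5097) T_A=(-26.6727,25.3013) T_B=(-27.8492,24.8739) sweep=108.6817

bisector direction at 109.9690° = (-0.341511,0.939878)
center distance |VC| = r/sin(θ/2) = 0.770281/sin(35.6591°) = 1.321323
C = V + |VC|·bis = (-27.4143,25.5097)
T_A = V + ((C−V)·d_A)·d_A = V + 1.0736·d_A = (-26.6727,25.3013)
T_B = V + ((C−V)·d_B)·d_B = V + 1.0736·d_B = (-27.8492,24.8739)
sweep = 180° − θ = 108.6817°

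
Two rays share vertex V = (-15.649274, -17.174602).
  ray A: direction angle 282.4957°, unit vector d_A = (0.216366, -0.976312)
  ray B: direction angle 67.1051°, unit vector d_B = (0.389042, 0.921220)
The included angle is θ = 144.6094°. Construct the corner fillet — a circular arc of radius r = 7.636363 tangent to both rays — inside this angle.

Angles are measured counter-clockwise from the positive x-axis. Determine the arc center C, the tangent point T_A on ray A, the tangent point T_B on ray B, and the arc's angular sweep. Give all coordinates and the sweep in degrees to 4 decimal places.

center=(-7.6666,-17.9010) T_A=(-15.1221,-19.5533) T_B=(-14.7014,-14.9302) sweep=35.3906

bisector direction at 354.8004° = (0.995885,-0.090626)
center distance |VC| = r/sin(θ/2) = 7.636363/sin(72.3047°) = 8.015610
C = V + |VC|·bis = (-7.6666,-17.9010)
T_A = V + ((C−V)·d_A)·d_A = V + 2.4364·d_A = (-15.1221,-19.5533)
T_B = V + ((C−V)·d_B)·d_B = V + 2.4364·d_B = (-14.7014,-14.9302)
sweep = 180° − θ = 35.3906°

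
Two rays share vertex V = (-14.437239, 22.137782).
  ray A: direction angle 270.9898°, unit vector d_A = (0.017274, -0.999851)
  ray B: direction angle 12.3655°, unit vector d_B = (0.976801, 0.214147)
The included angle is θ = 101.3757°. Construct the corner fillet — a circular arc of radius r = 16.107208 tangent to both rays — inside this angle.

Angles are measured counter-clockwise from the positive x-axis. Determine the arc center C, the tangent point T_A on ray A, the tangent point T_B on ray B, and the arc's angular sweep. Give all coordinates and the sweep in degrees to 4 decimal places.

bisector direction at 321.6777° = (0.784535,-0.620085)
center distance |VC| = r/sin(θ/2) = 16.107208/sin(50.6878°) = 20.818257
C = V + |VC|·bis = (1.8954,9.2287)
T_A = V + ((C−V)·d_A)·d_A = V + 13.1893·d_A = (-14.2094,8.9504)
T_B = V + ((C−V)·d_B)·d_B = V + 13.1893·d_B = (-1.5539,24.9622)
sweep = 180° − θ = 78.6243°

center=(1.8954,9.2287) T_A=(-14.2094,8.9504) T_B=(-1.5539,24.9622) sweep=78.6243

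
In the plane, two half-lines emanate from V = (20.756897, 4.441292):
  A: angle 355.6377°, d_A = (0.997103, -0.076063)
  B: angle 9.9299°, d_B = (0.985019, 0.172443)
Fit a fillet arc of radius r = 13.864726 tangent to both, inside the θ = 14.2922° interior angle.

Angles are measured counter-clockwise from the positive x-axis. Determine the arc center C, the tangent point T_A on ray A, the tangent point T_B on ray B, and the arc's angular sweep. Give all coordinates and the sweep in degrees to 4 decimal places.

center=(132.0783,9.8543) T_A=(131.0237,-3.9703) T_B=(129.6874,23.5113) sweep=165.7078

bisector direction at 2.7838° = (0.998820,0.048567)
center distance |VC| = r/sin(θ/2) = 13.864726/sin(7.1461°) = 111.452903
C = V + |VC|·bis = (132.0783,9.8543)
T_A = V + ((C−V)·d_A)·d_A = V + 110.5872·d_A = (131.0237,-3.9703)
T_B = V + ((C−V)·d_B)·d_B = V + 110.5872·d_B = (129.6874,23.5113)
sweep = 180° − θ = 165.7078°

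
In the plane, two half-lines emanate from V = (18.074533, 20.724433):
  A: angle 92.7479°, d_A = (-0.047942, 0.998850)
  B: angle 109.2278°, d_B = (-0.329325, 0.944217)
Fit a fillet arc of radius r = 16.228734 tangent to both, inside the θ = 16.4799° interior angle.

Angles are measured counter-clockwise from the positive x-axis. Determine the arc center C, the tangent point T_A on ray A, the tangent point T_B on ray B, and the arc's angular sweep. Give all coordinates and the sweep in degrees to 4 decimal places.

center=(-3.5082,131.8836) T_A=(12.7019,132.6616) T_B=(-18.8316,126.5391) sweep=163.5201

bisector direction at 100.9878° = (-0.190601,0.981668)
center distance |VC| = r/sin(θ/2) = 16.228734/sin(8.2400°) = 113.235026
C = V + |VC|·bis = (-3.5082,131.8836)
T_A = V + ((C−V)·d_A)·d_A = V + 112.0660·d_A = (12.7019,132.6616)
T_B = V + ((C−V)·d_B)·d_B = V + 112.0660·d_B = (-18.8316,126.5391)
sweep = 180° − θ = 163.5201°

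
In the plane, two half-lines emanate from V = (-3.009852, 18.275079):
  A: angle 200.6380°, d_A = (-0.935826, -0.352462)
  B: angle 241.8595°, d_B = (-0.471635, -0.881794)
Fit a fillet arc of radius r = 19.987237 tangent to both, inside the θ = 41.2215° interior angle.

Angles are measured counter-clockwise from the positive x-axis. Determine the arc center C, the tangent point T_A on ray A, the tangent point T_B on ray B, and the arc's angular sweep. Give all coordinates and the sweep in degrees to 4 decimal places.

center=(-45.6995,-19.1611) T_A=(-52.7442,-0.4565) T_B=(-28.0749,-28.5878) sweep=138.7785

bisector direction at 221.2488° = (-0.751854,-0.659329)
center distance |VC| = r/sin(θ/2) = 19.987237/sin(20.6107°) = 56.779138
C = V + |VC|·bis = (-45.6995,-19.1611)
T_A = V + ((C−V)·d_A)·d_A = V + 53.1449·d_A = (-52.7442,-0.4565)
T_B = V + ((C−V)·d_B)·d_B = V + 53.1449·d_B = (-28.0749,-28.5878)
sweep = 180° − θ = 138.7785°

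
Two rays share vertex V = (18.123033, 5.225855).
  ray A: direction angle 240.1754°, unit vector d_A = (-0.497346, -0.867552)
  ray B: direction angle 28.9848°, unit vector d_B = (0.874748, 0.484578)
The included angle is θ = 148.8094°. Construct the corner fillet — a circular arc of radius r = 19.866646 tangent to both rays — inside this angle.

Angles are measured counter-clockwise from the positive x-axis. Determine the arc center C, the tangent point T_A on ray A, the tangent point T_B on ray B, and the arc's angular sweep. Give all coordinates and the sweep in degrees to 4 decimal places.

center=(32.6005,-9.4654) T_A=(15.3652,0.4152) T_B=(22.9736,7.9129) sweep=31.1906

bisector direction at 314.5801° = (0.701906,-0.712270)
center distance |VC| = r/sin(θ/2) = 19.866646/sin(74.4047°) = 20.626000
C = V + |VC|·bis = (32.6005,-9.4654)
T_A = V + ((C−V)·d_A)·d_A = V + 5.5451·d_A = (15.3652,0.4152)
T_B = V + ((C−V)·d_B)·d_B = V + 5.5451·d_B = (22.9736,7.9129)
sweep = 180° − θ = 31.1906°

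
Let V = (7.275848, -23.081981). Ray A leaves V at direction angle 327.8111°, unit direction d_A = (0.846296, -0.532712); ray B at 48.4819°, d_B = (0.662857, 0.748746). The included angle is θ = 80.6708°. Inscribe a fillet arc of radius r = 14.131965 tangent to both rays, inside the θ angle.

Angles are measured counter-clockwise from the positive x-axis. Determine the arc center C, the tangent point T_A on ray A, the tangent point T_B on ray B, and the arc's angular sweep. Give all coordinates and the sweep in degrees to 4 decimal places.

center=(28.8890,-19.9881) T_A=(21.3607,-31.9479) T_B=(18.3078,-10.6206) sweep=99.3292

bisector direction at 8.1465° = (0.989909,0.141705)
center distance |VC| = r/sin(θ/2) = 14.131965/sin(40.3354°) = 21.833492
C = V + |VC|·bis = (28.8890,-19.9881)
T_A = V + ((C−V)·d_A)·d_A = V + 16.6430·d_A = (21.3607,-31.9479)
T_B = V + ((C−V)·d_B)·d_B = V + 16.6430·d_B = (18.3078,-10.6206)
sweep = 180° − θ = 99.3292°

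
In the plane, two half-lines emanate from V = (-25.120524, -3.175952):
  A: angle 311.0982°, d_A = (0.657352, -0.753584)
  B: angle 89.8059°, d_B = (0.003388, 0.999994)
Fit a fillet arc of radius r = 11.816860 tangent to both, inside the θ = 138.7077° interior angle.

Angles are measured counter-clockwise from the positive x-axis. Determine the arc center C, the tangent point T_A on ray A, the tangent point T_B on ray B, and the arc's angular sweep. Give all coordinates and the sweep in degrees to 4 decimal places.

bisector direction at 20.4520° = (0.936965,0.349423)
center distance |VC| = r/sin(θ/2) = 11.816860/sin(69.3538°) = 12.627875
C = V + |VC|·bis = (-13.2886,1.2365)
T_A = V + ((C−V)·d_A)·d_A = V + 4.4525·d_A = (-22.1936,-6.5313)
T_B = V + ((C−V)·d_B)·d_B = V + 4.4525·d_B = (-25.1054,1.2766)
sweep = 180° − θ = 41.2923°

center=(-13.2886,1.2365) T_A=(-22.1936,-6.5313) T_B=(-25.1054,1.2766) sweep=41.2923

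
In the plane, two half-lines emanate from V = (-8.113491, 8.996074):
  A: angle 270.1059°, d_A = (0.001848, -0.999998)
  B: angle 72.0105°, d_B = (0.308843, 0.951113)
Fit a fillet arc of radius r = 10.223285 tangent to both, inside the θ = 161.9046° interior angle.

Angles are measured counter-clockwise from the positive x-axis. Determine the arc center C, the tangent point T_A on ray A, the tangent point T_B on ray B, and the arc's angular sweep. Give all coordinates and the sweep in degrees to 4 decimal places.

center=(2.1128,7.3870) T_A=(-8.1105,7.3681) T_B=(-7.6107,10.5444) sweep=18.0954

bisector direction at 351.0582° = (0.987847,-0.155431)
center distance |VC| = r/sin(θ/2) = 10.223285/sin(80.9523°) = 10.352088
C = V + |VC|·bis = (2.1128,7.3870)
T_A = V + ((C−V)·d_A)·d_A = V + 1.6279·d_A = (-8.1105,7.3681)
T_B = V + ((C−V)·d_B)·d_B = V + 1.6279·d_B = (-7.6107,10.5444)
sweep = 180° − θ = 18.0954°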